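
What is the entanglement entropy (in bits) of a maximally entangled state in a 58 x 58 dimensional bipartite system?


For a maximally entangled state in d x d:
S = log2(d) = log2(58)
= 5.8580

5.8580


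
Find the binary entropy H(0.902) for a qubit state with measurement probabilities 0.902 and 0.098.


S = -p*log2(p) - (1-p)*log2(1-p)
p = 0.9020, 1-p = 0.0980
= -0.9020 * log2(0.9020) - 0.0980 * log2(0.0980)
= -(-0.1342) - (-0.3284)
= 0.4626

0.4626


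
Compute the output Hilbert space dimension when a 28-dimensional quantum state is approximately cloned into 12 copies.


Output space = H^(tensor 12) where dim(H) = 28
dim = 28^12
= 784 (after 2 factors)
= 21952 (after 3 factors)
= 614656 (after 4 factors)
= 17210368 (after 5 factors)
= 481890304 (after 6 factors)
= 13492928512 (after 7 factors)
= 377801998336 (after 8 factors)
= 10578455953408 (after 9 factors)
= 296196766695424 (after 10 factors)
= 8293509467471872 (after 11 factors)
= 232218265089212416 (after 12 factors)
= 232218265089212416

232218265089212416


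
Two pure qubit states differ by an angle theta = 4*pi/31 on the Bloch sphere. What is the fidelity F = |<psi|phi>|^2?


For states separated by angle theta on Bloch sphere:
F = cos^2(theta/2)
theta = 4*pi/31 = 0.4054
theta/2 = 0.2027
cos(theta/2) = 0.9795
F = 0.9595

0.9595


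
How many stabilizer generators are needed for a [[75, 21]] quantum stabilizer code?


For an [[n,k]] stabilizer code:
Number of stabilizer generators = n - k
= 75 - 21
= 54

54


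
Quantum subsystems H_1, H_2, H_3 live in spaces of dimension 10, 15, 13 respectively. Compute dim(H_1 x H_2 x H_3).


dim(H_1 x H_2 x H_3) = 10 * 15 * 13
= 150 * 13
= 1950

1950


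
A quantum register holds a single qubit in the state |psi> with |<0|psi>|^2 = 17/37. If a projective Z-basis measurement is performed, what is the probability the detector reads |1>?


|alpha|^2 = 17/37 = 0.4595
|beta|^2 = 1 - 17/37 = 20/37 = 0.5405
P(|1>) = |beta|^2 = 0.5405

0.5405


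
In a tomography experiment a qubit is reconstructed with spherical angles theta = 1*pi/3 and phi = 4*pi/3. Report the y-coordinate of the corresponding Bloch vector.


theta = 1.0472, phi = 4.1888
r_y = sin(theta)*sin(phi) = 0.8660 * -0.8660
r_y = -0.7500

-0.7500


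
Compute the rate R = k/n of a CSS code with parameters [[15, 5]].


Code rate R = k/n
= 5/15
= 0.3333

0.3333


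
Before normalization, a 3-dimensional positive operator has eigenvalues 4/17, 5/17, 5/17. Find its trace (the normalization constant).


tr(M) = sum of eigenvalues
= 4/17 + 5/17 + 5/17
= 14/17
= 0.8235

0.8235


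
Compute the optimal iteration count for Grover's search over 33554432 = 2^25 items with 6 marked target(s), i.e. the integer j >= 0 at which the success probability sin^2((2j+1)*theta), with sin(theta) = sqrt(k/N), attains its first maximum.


After j Grover iterations the success probability is P(j) = sin^2((2j+1)*theta), where sin(theta) = sqrt(k/N).
N = 2^25 = 33554432, k = 6
sin(theta) = sqrt(k/N) = 0.0004228639667
theta = arcsin(sqrt(k/N)) = 0.0004228639793 rad
P(j) reaches its first maximum when (2j+1)*theta is as close as possible to pi/2, i.e. j = round(pi/(4*theta) - 1/2).
pi/(4*theta) - 1/2 = 1856.8305
(For comparison, the common estimate pi/4 * sqrt(N/k) = 1857.3305; the exact maximiser is used here.)
Optimal iterations = 1857

1857


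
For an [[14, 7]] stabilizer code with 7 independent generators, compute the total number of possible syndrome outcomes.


Each stabilizer generator gives a binary (+1 or -1) measurement outcome.
With 7 independent generators:
Total syndromes = 2^7
= 128

128


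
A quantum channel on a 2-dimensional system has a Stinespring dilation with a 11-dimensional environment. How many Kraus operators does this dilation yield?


Tracing out the environment in an orthonormal basis {|i>_E} gives Kraus operators K_i = <i|_E U |0>_E.
Number of Kraus operators = dim(H_env) = d_env
= 11

11


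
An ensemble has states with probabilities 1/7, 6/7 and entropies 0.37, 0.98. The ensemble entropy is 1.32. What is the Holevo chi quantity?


chi = S(rho) - sum_i p_i * S(rho_i)
Weighted entropy = 1/7 * 0.37 + 6/7 * 0.98
= 0.8929
chi = 1.32 - 0.8929
= 0.4271

0.4271


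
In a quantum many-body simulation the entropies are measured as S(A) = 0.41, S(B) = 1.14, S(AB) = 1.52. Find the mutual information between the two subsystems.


I(A:B) = S(A) + S(B) - S(AB)
= 0.41 + 1.14 - 1.52
= 0.0300

0.0300


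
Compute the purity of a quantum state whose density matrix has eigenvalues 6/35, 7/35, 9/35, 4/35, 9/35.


tr(rho^2) = sum of eigenvalues squared
= (6/35)^2 + (7/35)^2 + (9/35)^2 + (4/35)^2 + (9/35)^2
= (36 + 49 + 81 + 16 + 81) / 1225
= 263/1225
= 0.2147

0.2147


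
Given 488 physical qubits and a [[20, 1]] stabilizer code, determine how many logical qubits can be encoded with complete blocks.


Each code block uses 20 physical qubits for 1 logical qubit(s).
Number of complete blocks = floor(488 / 20) = 24
Logical qubits = 24 * 1
= 24

24


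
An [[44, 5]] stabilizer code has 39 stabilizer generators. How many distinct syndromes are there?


Each stabilizer generator gives a binary (+1 or -1) measurement outcome.
With 39 independent generators:
Total syndromes = 2^39
= 549755813888

549755813888


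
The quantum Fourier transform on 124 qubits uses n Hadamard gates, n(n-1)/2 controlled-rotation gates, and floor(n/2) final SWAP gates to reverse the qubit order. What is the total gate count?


Hadamard gates: 124
Controlled rotations: n*(n-1)/2 = 124*123/2 = 7626
SWAP gates: floor(n/2) = floor(124/2) = 62
Total = 124 + 7626 + 62
= 7812

7812


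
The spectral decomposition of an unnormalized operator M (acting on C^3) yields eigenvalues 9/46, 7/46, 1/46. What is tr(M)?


tr(M) = sum of eigenvalues
= 9/46 + 7/46 + 1/46
= 17/46
= 0.3696

0.3696


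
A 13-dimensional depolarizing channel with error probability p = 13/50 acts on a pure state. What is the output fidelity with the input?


F = (1-p) + p/d
= (1 - 0.2600) + 0.2600/13
= 0.7400 + 0.0200
= 0.7600

0.7600


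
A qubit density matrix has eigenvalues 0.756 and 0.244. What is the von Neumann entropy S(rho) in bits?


S = -p*log2(p) - (1-p)*log2(1-p)
p = 0.7560, 1-p = 0.2440
= -0.7560 * log2(0.7560) - 0.2440 * log2(0.2440)
= -(-0.3051) - (-0.4966)
= 0.8016

0.8016


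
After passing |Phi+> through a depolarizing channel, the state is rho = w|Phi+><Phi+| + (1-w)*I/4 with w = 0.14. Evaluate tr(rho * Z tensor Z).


|Phi+> = (|00> + |11>)/sqrt(2)
For the pure Bell state, <Z_A Z_B> = +1 (Bell-state Pauli correlator).
The maximally-mixed part I/4 has tr(I/4 * P tensor P) = 0 for any traceless Pauli P.
So <Z_A Z_B>_rho = w * (+1) + (1 - w) * 0
= 0.14 * (+1)
= 0.1400

0.1400


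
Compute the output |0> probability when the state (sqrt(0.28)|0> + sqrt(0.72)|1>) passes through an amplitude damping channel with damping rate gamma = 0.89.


For amplitude damping with parameter gamma on state sqrt(a)|0> + sqrt(b)|1>:
alpha^2 = 0.28, beta^2 = 0.72
P(|0>) = alpha^2 + gamma * beta^2
= 0.28 + 0.89 * 0.72
= 0.28 + 0.6408
= 0.9208

0.9208


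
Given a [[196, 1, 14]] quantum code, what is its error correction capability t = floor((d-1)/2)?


Code parameters: [[196, 1, 14]], distance d = 14.
Number of correctable errors = floor((d-1)/2)
= floor((14 - 1)/2)
= floor(13/2)
= 6

6


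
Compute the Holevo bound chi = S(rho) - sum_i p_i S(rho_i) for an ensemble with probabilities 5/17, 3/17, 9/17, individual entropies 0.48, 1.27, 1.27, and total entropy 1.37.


chi = S(rho) - sum_i p_i * S(rho_i)
Weighted entropy = 5/17 * 0.48 + 3/17 * 1.27 + 9/17 * 1.27
= 1.0376
chi = 1.37 - 1.0376
= 0.3324

0.3324


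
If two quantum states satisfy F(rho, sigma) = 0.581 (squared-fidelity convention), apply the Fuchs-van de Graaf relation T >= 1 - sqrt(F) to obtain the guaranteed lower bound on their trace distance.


Fuchs-van de Graaf (squared-fidelity convention): 1 - sqrt(F) <= T <= sqrt(1 - F).
Lower bound: T >= 1 - sqrt(F)
sqrt(F) = sqrt(0.581) = 0.7622
T >= 1 - 0.7622
T >= 0.2378

0.2378


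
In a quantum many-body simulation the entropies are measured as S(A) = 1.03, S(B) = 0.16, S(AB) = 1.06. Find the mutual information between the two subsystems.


I(A:B) = S(A) + S(B) - S(AB)
= 1.03 + 0.16 - 1.06
= 0.1300

0.1300


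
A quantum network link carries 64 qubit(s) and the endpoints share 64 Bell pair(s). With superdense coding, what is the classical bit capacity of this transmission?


Superdense coding allows 2 classical bits per shared entangled pair.
64 pair(s) -> 2 * 64 = 128 classical bits

128


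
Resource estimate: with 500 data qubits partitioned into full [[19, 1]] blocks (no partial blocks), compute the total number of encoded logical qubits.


Each code block uses 19 physical qubits for 1 logical qubit(s).
Number of complete blocks = floor(500 / 19) = 26
Logical qubits = 26 * 1
= 26

26


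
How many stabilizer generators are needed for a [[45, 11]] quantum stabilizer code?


For an [[n,k]] stabilizer code:
Number of stabilizer generators = n - k
= 45 - 11
= 34

34


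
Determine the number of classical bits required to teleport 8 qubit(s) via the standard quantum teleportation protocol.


Quantum teleportation requires 2 classical bits per qubit teleported.
8 qubit(s) -> 2 * 8 = 16 classical bits

16


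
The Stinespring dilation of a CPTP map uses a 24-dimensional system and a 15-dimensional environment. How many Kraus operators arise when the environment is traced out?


Tracing out the environment in an orthonormal basis {|i>_E} gives Kraus operators K_i = <i|_E U |0>_E.
Number of Kraus operators = dim(H_env) = d_env
= 15

15


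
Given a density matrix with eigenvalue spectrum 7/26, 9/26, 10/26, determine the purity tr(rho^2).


tr(rho^2) = sum of eigenvalues squared
= (7/26)^2 + (9/26)^2 + (10/26)^2
= (49 + 81 + 100) / 676
= 230/676
= 0.3402

0.3402


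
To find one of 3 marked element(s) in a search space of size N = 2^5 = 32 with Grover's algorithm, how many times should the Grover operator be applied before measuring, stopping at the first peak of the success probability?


After j Grover iterations the success probability is P(j) = sin^2((2j+1)*theta), where sin(theta) = sqrt(k/N).
N = 2^5 = 32, k = 3
sin(theta) = sqrt(k/N) = 0.3061862178
theta = arcsin(sqrt(k/N)) = 0.3111842443 rad
P(j) reaches its first maximum when (2j+1)*theta is as close as possible to pi/2, i.e. j = round(pi/(4*theta) - 1/2).
pi/(4*theta) - 1/2 = 2.0239
(For comparison, the common estimate pi/4 * sqrt(N/k) = 2.5651; the exact maximiser is used here.)
Optimal iterations = 2

2


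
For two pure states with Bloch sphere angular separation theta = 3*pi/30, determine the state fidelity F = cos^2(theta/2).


For states separated by angle theta on Bloch sphere:
F = cos^2(theta/2)
theta = 3*pi/30 = 0.3142
theta/2 = 0.1571
cos(theta/2) = 0.9877
F = 0.9755

0.9755


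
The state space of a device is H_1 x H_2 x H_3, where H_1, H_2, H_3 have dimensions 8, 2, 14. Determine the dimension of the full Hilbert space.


dim(H_1 x H_2 x H_3) = 8 * 2 * 14
= 16 * 14
= 224

224


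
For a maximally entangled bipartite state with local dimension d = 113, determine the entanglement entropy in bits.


For a maximally entangled state in d x d:
S = log2(d) = log2(113)
= 6.8202

6.8202


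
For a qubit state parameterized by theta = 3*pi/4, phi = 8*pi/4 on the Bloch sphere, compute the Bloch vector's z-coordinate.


theta = 2.3562, phi = 6.2832
r_z = cos(theta) = -0.7071

-0.7071


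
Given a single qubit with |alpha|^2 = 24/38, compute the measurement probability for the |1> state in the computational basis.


|alpha|^2 = 24/38 = 0.6316
|beta|^2 = 1 - 24/38 = 14/38 = 0.3684
P(|1>) = |beta|^2 = 0.3684

0.3684


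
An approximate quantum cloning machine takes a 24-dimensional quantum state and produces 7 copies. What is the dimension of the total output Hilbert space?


Output space = H^(tensor 7) where dim(H) = 24
dim = 24^7
= 576 (after 2 factors)
= 13824 (after 3 factors)
= 331776 (after 4 factors)
= 7962624 (after 5 factors)
= 191102976 (after 6 factors)
= 4586471424 (after 7 factors)
= 4586471424

4586471424


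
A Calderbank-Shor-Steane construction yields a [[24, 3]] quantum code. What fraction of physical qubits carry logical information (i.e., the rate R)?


Code rate R = k/n
= 3/24
= 0.1250

0.1250


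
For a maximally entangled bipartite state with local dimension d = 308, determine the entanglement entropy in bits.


For a maximally entangled state in d x d:
S = log2(d) = log2(308)
= 8.2668

8.2668


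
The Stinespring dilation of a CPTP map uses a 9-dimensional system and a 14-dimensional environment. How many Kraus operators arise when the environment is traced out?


Tracing out the environment in an orthonormal basis {|i>_E} gives Kraus operators K_i = <i|_E U |0>_E.
Number of Kraus operators = dim(H_env) = d_env
= 14

14


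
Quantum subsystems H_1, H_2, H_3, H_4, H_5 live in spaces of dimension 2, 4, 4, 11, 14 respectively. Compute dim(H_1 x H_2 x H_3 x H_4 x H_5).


dim(H_1 x H_2 x H_3 x H_4 x H_5) = 2 * 4 * 4 * 11 * 14
= 8 * 4 * 11 * 14
= 32 * 11 * 14
= 352 * 14
= 4928

4928


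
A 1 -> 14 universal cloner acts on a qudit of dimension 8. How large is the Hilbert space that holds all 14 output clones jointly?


Output space = H^(tensor 14) where dim(H) = 8
dim = 8^14
= 64 (after 2 factors)
= 512 (after 3 factors)
= 4096 (after 4 factors)
= 32768 (after 5 factors)
= 262144 (after 6 factors)
= 2097152 (after 7 factors)
= 16777216 (after 8 factors)
= 134217728 (after 9 factors)
= 1073741824 (after 10 factors)
= 8589934592 (after 11 factors)
= 68719476736 (after 12 factors)
= 549755813888 (after 13 factors)
= 4398046511104 (after 14 factors)
= 4398046511104

4398046511104


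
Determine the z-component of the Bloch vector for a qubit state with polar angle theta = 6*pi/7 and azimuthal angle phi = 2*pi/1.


theta = 2.6928, phi = 6.2832
r_z = cos(theta) = -0.9010

-0.9010


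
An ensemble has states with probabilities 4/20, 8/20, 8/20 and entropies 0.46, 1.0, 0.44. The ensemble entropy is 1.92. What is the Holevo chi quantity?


chi = S(rho) - sum_i p_i * S(rho_i)
Weighted entropy = 4/20 * 0.46 + 8/20 * 1.0 + 8/20 * 0.44
= 0.6680
chi = 1.92 - 0.6680
= 1.2520

1.2520


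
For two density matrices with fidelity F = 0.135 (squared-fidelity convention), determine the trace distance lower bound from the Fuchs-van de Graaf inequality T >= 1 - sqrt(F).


Fuchs-van de Graaf (squared-fidelity convention): 1 - sqrt(F) <= T <= sqrt(1 - F).
Lower bound: T >= 1 - sqrt(F)
sqrt(F) = sqrt(0.135) = 0.3674
T >= 1 - 0.3674
T >= 0.6326

0.6326


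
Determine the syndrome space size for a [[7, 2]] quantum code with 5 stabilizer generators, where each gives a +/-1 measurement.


Each stabilizer generator gives a binary (+1 or -1) measurement outcome.
With 5 independent generators:
Total syndromes = 2^5
= 32

32


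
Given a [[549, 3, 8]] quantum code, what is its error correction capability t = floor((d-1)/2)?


Code parameters: [[549, 3, 8]], distance d = 8.
Number of correctable errors = floor((d-1)/2)
= floor((8 - 1)/2)
= floor(7/2)
= 3

3


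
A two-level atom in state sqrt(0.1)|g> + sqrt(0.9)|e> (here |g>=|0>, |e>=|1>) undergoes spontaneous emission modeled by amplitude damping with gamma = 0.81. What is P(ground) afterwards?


For amplitude damping with parameter gamma on state sqrt(a)|0> + sqrt(b)|1>:
alpha^2 = 0.1, beta^2 = 0.9
P(|0>) = alpha^2 + gamma * beta^2
= 0.1 + 0.81 * 0.9
= 0.1 + 0.7290
= 0.8290

0.8290


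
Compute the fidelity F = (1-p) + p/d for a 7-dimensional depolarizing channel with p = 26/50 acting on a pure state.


F = (1-p) + p/d
= (1 - 0.5200) + 0.5200/7
= 0.4800 + 0.0743
= 0.5543

0.5543


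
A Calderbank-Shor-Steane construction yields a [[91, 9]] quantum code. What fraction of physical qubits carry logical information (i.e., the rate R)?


Code rate R = k/n
= 9/91
= 0.0989

0.0989


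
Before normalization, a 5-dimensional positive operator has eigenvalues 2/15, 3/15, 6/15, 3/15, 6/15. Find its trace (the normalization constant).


tr(M) = sum of eigenvalues
= 2/15 + 3/15 + 6/15 + 3/15 + 6/15
= 20/15
= 1.3333

1.3333


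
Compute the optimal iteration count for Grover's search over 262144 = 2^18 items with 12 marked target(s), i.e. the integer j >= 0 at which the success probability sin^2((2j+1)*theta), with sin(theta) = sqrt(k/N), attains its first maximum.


After j Grover iterations the success probability is P(j) = sin^2((2j+1)*theta), where sin(theta) = sqrt(k/N).
N = 2^18 = 262144, k = 12
sin(theta) = sqrt(k/N) = 0.006765823467
theta = arcsin(sqrt(k/N)) = 0.006765875087 rad
P(j) reaches its first maximum when (2j+1)*theta is as close as possible to pi/2, i.e. j = round(pi/(4*theta) - 1/2).
pi/(4*theta) - 1/2 = 115.5823
(For comparison, the common estimate pi/4 * sqrt(N/k) = 116.0832; the exact maximiser is used here.)
Optimal iterations = 116

116


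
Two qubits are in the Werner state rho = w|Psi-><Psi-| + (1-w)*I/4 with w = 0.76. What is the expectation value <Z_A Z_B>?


|Psi-> = (|01> - |10>)/sqrt(2)
For the pure Bell state, <Z_A Z_B> = -1 (Bell-state Pauli correlator).
The maximally-mixed part I/4 has tr(I/4 * P tensor P) = 0 for any traceless Pauli P.
So <Z_A Z_B>_rho = w * (-1) + (1 - w) * 0
= 0.76 * (-1)
= -0.7600

-0.7600


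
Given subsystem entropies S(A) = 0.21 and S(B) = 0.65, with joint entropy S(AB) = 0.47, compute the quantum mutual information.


I(A:B) = S(A) + S(B) - S(AB)
= 0.21 + 0.65 - 0.47
= 0.3900

0.3900


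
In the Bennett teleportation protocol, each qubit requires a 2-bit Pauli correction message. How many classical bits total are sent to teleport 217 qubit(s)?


Quantum teleportation requires 2 classical bits per qubit teleported.
217 qubit(s) -> 2 * 217 = 434 classical bits

434


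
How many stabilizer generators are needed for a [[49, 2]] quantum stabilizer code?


For an [[n,k]] stabilizer code:
Number of stabilizer generators = n - k
= 49 - 2
= 47

47


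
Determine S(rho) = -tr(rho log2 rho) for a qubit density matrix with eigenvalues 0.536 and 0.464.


S = -p*log2(p) - (1-p)*log2(1-p)
p = 0.5360, 1-p = 0.4640
= -0.5360 * log2(0.5360) - 0.4640 * log2(0.4640)
= -(-0.4822) - (-0.5140)
= 0.9963

0.9963


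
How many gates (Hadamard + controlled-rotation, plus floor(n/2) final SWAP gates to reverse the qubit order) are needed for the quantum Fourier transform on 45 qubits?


Hadamard gates: 45
Controlled rotations: n*(n-1)/2 = 45*44/2 = 990
SWAP gates: floor(n/2) = floor(45/2) = 22
Total = 45 + 990 + 22
= 1057

1057


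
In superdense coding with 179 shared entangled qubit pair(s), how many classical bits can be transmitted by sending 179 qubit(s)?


Superdense coding allows 2 classical bits per shared entangled pair.
179 pair(s) -> 2 * 179 = 358 classical bits

358


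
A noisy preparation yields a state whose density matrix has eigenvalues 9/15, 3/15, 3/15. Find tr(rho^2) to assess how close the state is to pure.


tr(rho^2) = sum of eigenvalues squared
= (9/15)^2 + (3/15)^2 + (3/15)^2
= (81 + 9 + 9) / 225
= 99/225
= 0.4400

0.4400


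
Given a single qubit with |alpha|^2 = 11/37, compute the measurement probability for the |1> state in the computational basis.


|alpha|^2 = 11/37 = 0.2973
|beta|^2 = 1 - 11/37 = 26/37 = 0.7027
P(|1>) = |beta|^2 = 0.7027

0.7027


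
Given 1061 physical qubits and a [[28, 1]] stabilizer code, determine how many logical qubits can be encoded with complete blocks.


Each code block uses 28 physical qubits for 1 logical qubit(s).
Number of complete blocks = floor(1061 / 28) = 37
Logical qubits = 37 * 1
= 37

37


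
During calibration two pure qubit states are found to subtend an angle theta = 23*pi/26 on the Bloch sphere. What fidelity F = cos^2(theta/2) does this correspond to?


For states separated by angle theta on Bloch sphere:
F = cos^2(theta/2)
theta = 23*pi/26 = 2.7791
theta/2 = 1.3896
cos(theta/2) = 0.1803
F = 0.0325

0.0325


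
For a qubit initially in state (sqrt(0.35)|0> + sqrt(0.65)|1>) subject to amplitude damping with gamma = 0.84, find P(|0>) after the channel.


For amplitude damping with parameter gamma on state sqrt(a)|0> + sqrt(b)|1>:
alpha^2 = 0.35, beta^2 = 0.65
P(|0>) = alpha^2 + gamma * beta^2
= 0.35 + 0.84 * 0.65
= 0.35 + 0.5460
= 0.8960

0.8960


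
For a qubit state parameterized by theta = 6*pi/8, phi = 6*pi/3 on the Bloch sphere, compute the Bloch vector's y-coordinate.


theta = 2.3562, phi = 6.2832
r_y = sin(theta)*sin(phi) = 0.7071 * 0.0000
r_y = 0.0000

0.0000


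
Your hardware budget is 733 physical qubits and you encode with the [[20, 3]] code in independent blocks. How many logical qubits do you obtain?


Each code block uses 20 physical qubits for 3 logical qubit(s).
Number of complete blocks = floor(733 / 20) = 36
Logical qubits = 36 * 3
= 108

108


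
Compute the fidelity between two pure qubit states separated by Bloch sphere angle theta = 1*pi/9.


For states separated by angle theta on Bloch sphere:
F = cos^2(theta/2)
theta = 1*pi/9 = 0.3491
theta/2 = 0.1745
cos(theta/2) = 0.9848
F = 0.9698

0.9698


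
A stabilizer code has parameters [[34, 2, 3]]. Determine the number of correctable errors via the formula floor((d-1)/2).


Code parameters: [[34, 2, 3]], distance d = 3.
Number of correctable errors = floor((d-1)/2)
= floor((3 - 1)/2)
= floor(2/2)
= 1

1


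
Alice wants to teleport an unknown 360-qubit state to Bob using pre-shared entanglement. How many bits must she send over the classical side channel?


Quantum teleportation requires 2 classical bits per qubit teleported.
360 qubit(s) -> 2 * 360 = 720 classical bits

720


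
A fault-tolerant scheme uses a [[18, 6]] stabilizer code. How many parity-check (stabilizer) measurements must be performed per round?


For an [[n,k]] stabilizer code:
Number of stabilizer generators = n - k
= 18 - 6
= 12

12


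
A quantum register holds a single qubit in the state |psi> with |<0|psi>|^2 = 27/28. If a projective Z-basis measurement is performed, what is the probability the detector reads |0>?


|alpha|^2 = 27/28 = 0.9643
|beta|^2 = 1 - 27/28 = 1/28 = 0.0357
P(|0>) = |alpha|^2 = 0.9643

0.9643


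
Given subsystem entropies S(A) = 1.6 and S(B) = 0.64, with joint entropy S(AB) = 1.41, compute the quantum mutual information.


I(A:B) = S(A) + S(B) - S(AB)
= 1.6 + 0.64 - 1.41
= 0.8300

0.8300


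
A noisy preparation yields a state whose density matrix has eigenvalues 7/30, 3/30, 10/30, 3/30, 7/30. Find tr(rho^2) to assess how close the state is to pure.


tr(rho^2) = sum of eigenvalues squared
= (7/30)^2 + (3/30)^2 + (10/30)^2 + (3/30)^2 + (7/30)^2
= (49 + 9 + 100 + 9 + 49) / 900
= 216/900
= 0.2400

0.2400


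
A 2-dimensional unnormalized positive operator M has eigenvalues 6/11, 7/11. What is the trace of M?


tr(M) = sum of eigenvalues
= 6/11 + 7/11
= 13/11
= 1.1818

1.1818


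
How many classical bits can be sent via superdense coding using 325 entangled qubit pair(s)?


Superdense coding allows 2 classical bits per shared entangled pair.
325 pair(s) -> 2 * 325 = 650 classical bits

650


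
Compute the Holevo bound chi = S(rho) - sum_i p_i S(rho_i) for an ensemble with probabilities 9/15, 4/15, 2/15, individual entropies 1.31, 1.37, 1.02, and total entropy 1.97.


chi = S(rho) - sum_i p_i * S(rho_i)
Weighted entropy = 9/15 * 1.31 + 4/15 * 1.37 + 2/15 * 1.02
= 1.2873
chi = 1.97 - 1.2873
= 0.6827

0.6827


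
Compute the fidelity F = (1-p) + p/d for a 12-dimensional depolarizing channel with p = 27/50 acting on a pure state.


F = (1-p) + p/d
= (1 - 0.5400) + 0.5400/12
= 0.4600 + 0.0450
= 0.5050

0.5050


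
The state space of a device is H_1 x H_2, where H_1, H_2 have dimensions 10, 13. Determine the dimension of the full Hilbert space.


dim(H_1 x H_2) = 10 * 13
= 130

130


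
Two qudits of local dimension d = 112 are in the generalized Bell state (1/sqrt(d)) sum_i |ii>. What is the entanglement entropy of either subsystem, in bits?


For a maximally entangled state in d x d:
S = log2(d) = log2(112)
= 6.8074

6.8074


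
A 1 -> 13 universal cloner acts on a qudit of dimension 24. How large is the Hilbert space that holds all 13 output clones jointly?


Output space = H^(tensor 13) where dim(H) = 24
dim = 24^13
= 576 (after 2 factors)
= 13824 (after 3 factors)
= 331776 (after 4 factors)
= 7962624 (after 5 factors)
= 191102976 (after 6 factors)
= 4586471424 (after 7 factors)
= 110075314176 (after 8 factors)
= 2641807540224 (after 9 factors)
= 63403380965376 (after 10 factors)
= 1521681143169024 (after 11 factors)
= 36520347436056576 (after 12 factors)
= 876488338465357824 (after 13 factors)
= 876488338465357824

876488338465357824


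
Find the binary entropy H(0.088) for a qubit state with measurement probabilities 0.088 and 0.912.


S = -p*log2(p) - (1-p)*log2(1-p)
p = 0.0880, 1-p = 0.9120
= -0.0880 * log2(0.0880) - 0.9120 * log2(0.9120)
= -(-0.3086) - (-0.1212)
= 0.4298

0.4298


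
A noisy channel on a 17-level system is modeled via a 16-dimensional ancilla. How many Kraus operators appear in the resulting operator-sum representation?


Tracing out the environment in an orthonormal basis {|i>_E} gives Kraus operators K_i = <i|_E U |0>_E.
Number of Kraus operators = dim(H_env) = d_env
= 16

16


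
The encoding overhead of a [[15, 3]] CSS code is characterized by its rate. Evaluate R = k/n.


Code rate R = k/n
= 3/15
= 0.2000

0.2000


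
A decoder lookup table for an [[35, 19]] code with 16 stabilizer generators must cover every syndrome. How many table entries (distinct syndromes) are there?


Each stabilizer generator gives a binary (+1 or -1) measurement outcome.
With 16 independent generators:
Total syndromes = 2^16
= 65536

65536


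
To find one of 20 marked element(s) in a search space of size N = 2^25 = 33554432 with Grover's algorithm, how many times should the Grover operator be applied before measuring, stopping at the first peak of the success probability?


After j Grover iterations the success probability is P(j) = sin^2((2j+1)*theta), where sin(theta) = sqrt(k/N).
N = 2^25 = 33554432, k = 20
sin(theta) = sqrt(k/N) = 0.0007720404444
theta = arcsin(sqrt(k/N)) = 0.0007720405211 rad
P(j) reaches its first maximum when (2j+1)*theta is as close as possible to pi/2, i.e. j = round(pi/(4*theta) - 1/2).
pi/(4*theta) - 1/2 = 1016.8017
(For comparison, the common estimate pi/4 * sqrt(N/k) = 1017.3018; the exact maximiser is used here.)
Optimal iterations = 1017

1017


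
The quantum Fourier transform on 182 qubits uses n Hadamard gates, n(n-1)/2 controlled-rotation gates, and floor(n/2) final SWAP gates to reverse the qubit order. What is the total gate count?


Hadamard gates: 182
Controlled rotations: n*(n-1)/2 = 182*181/2 = 16471
SWAP gates: floor(n/2) = floor(182/2) = 91
Total = 182 + 16471 + 91
= 16744

16744


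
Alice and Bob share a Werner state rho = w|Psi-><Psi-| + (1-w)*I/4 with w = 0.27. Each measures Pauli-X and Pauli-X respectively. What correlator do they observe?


|Psi-> = (|01> - |10>)/sqrt(2)
For the pure Bell state, <X_A X_B> = -1 (Bell-state Pauli correlator).
The maximally-mixed part I/4 has tr(I/4 * P tensor P) = 0 for any traceless Pauli P.
So <X_A X_B>_rho = w * (-1) + (1 - w) * 0
= 0.27 * (-1)
= -0.2700

-0.2700


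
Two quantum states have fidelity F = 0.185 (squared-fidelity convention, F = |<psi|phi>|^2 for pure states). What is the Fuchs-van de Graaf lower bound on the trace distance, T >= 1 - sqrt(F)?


Fuchs-van de Graaf (squared-fidelity convention): 1 - sqrt(F) <= T <= sqrt(1 - F).
Lower bound: T >= 1 - sqrt(F)
sqrt(F) = sqrt(0.185) = 0.4301
T >= 1 - 0.4301
T >= 0.5699

0.5699


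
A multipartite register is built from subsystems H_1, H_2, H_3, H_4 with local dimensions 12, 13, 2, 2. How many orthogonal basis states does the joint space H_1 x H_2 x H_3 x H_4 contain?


dim(H_1 x H_2 x H_3 x H_4) = 12 * 13 * 2 * 2
= 156 * 2 * 2
= 312 * 2
= 624

624


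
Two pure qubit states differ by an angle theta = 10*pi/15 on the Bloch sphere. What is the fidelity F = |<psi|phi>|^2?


For states separated by angle theta on Bloch sphere:
F = cos^2(theta/2)
theta = 10*pi/15 = 2.0944
theta/2 = 1.0472
cos(theta/2) = 0.5000
F = 0.2500

0.2500


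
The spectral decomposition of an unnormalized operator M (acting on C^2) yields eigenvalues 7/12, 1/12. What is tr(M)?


tr(M) = sum of eigenvalues
= 7/12 + 1/12
= 8/12
= 0.6667

0.6667


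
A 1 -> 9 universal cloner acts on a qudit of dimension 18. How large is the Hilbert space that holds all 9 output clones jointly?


Output space = H^(tensor 9) where dim(H) = 18
dim = 18^9
= 324 (after 2 factors)
= 5832 (after 3 factors)
= 104976 (after 4 factors)
= 1889568 (after 5 factors)
= 34012224 (after 6 factors)
= 612220032 (after 7 factors)
= 11019960576 (after 8 factors)
= 198359290368 (after 9 factors)
= 198359290368

198359290368


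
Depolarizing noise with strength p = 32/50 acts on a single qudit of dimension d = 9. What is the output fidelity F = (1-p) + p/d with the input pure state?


F = (1-p) + p/d
= (1 - 0.6400) + 0.6400/9
= 0.3600 + 0.0711
= 0.4311

0.4311


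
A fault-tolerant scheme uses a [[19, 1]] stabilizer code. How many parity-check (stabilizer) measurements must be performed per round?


For an [[n,k]] stabilizer code:
Number of stabilizer generators = n - k
= 19 - 1
= 18

18


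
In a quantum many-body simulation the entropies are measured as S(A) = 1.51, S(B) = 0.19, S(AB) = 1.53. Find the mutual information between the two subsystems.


I(A:B) = S(A) + S(B) - S(AB)
= 1.51 + 0.19 - 1.53
= 0.1700

0.1700


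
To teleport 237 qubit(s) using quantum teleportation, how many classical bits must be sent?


Quantum teleportation requires 2 classical bits per qubit teleported.
237 qubit(s) -> 2 * 237 = 474 classical bits

474


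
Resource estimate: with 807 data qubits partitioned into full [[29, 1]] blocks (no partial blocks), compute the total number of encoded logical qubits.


Each code block uses 29 physical qubits for 1 logical qubit(s).
Number of complete blocks = floor(807 / 29) = 27
Logical qubits = 27 * 1
= 27

27


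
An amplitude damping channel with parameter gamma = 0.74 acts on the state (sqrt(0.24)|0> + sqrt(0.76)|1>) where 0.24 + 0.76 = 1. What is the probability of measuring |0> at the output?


For amplitude damping with parameter gamma on state sqrt(a)|0> + sqrt(b)|1>:
alpha^2 = 0.24, beta^2 = 0.76
P(|0>) = alpha^2 + gamma * beta^2
= 0.24 + 0.74 * 0.76
= 0.24 + 0.5624
= 0.8024

0.8024


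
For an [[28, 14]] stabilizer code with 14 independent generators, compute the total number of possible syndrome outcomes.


Each stabilizer generator gives a binary (+1 or -1) measurement outcome.
With 14 independent generators:
Total syndromes = 2^14
= 16384

16384


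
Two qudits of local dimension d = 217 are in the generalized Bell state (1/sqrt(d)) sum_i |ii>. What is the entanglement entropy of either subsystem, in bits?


For a maximally entangled state in d x d:
S = log2(d) = log2(217)
= 7.7616

7.7616


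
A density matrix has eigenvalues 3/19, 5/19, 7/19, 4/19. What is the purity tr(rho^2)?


tr(rho^2) = sum of eigenvalues squared
= (3/19)^2 + (5/19)^2 + (7/19)^2 + (4/19)^2
= (9 + 25 + 49 + 16) / 361
= 99/361
= 0.2742

0.2742


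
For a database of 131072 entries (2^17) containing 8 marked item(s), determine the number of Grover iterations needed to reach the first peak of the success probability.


After j Grover iterations the success probability is P(j) = sin^2((2j+1)*theta), where sin(theta) = sqrt(k/N).
N = 2^17 = 131072, k = 8
sin(theta) = sqrt(k/N) = 0.0078125
theta = arcsin(sqrt(k/N)) = 0.007812579475 rad
P(j) reaches its first maximum when (2j+1)*theta is as close as possible to pi/2, i.e. j = round(pi/(4*theta) - 1/2).
pi/(4*theta) - 1/2 = 100.0299
(For comparison, the common estimate pi/4 * sqrt(N/k) = 100.5310; the exact maximiser is used here.)
Optimal iterations = 100

100


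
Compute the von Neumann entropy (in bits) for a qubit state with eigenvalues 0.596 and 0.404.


S = -p*log2(p) - (1-p)*log2(1-p)
p = 0.5960, 1-p = 0.4040
= -0.5960 * log2(0.5960) - 0.4040 * log2(0.4040)
= -(-0.4450) - (-0.5283)
= 0.9732

0.9732


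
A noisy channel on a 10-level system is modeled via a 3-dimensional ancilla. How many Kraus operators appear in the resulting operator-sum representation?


Tracing out the environment in an orthonormal basis {|i>_E} gives Kraus operators K_i = <i|_E U |0>_E.
Number of Kraus operators = dim(H_env) = d_env
= 3

3


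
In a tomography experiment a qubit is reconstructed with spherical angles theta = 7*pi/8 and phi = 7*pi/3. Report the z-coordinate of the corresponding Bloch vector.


theta = 2.7489, phi = 7.3304
r_z = cos(theta) = -0.9239

-0.9239


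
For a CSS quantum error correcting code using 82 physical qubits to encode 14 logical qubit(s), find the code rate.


Code rate R = k/n
= 14/82
= 0.1707

0.1707


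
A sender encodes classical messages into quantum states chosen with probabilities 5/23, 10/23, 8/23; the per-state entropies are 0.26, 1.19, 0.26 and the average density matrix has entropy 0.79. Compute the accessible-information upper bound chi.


chi = S(rho) - sum_i p_i * S(rho_i)
Weighted entropy = 5/23 * 0.26 + 10/23 * 1.19 + 8/23 * 0.26
= 0.6643
chi = 0.79 - 0.6643
= 0.1257

0.1257


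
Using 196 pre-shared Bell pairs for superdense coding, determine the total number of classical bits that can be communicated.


Superdense coding allows 2 classical bits per shared entangled pair.
196 pair(s) -> 2 * 196 = 392 classical bits

392


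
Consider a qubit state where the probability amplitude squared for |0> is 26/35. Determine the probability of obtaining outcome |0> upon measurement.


|alpha|^2 = 26/35 = 0.7429
|beta|^2 = 1 - 26/35 = 9/35 = 0.2571
P(|0>) = |alpha|^2 = 0.7429

0.7429


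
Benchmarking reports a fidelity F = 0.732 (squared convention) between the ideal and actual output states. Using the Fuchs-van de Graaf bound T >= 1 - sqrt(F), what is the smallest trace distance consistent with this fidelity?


Fuchs-van de Graaf (squared-fidelity convention): 1 - sqrt(F) <= T <= sqrt(1 - F).
Lower bound: T >= 1 - sqrt(F)
sqrt(F) = sqrt(0.732) = 0.8556
T >= 1 - 0.8556
T >= 0.1444

0.1444


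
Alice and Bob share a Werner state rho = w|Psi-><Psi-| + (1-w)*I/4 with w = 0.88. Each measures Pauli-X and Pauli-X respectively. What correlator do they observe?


|Psi-> = (|01> - |10>)/sqrt(2)
For the pure Bell state, <X_A X_B> = -1 (Bell-state Pauli correlator).
The maximally-mixed part I/4 has tr(I/4 * P tensor P) = 0 for any traceless Pauli P.
So <X_A X_B>_rho = w * (-1) + (1 - w) * 0
= 0.88 * (-1)
= -0.8800

-0.8800


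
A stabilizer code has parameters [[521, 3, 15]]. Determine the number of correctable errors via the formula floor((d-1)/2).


Code parameters: [[521, 3, 15]], distance d = 15.
Number of correctable errors = floor((d-1)/2)
= floor((15 - 1)/2)
= floor(14/2)
= 7

7


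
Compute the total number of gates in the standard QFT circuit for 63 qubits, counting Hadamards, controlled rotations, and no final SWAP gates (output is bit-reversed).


Hadamard gates: 63
Controlled rotations: n*(n-1)/2 = 63*62/2 = 1953
SWAP gates: 0 (omitted)
Total = 63 + 1953
= 2016

2016


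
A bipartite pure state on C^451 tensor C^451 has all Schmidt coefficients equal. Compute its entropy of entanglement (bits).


For a maximally entangled state in d x d:
S = log2(d) = log2(451)
= 8.8170

8.8170


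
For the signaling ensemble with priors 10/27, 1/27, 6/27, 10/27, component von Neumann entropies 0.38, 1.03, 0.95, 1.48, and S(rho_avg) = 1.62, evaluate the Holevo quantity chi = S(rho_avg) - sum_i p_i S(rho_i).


chi = S(rho) - sum_i p_i * S(rho_i)
Weighted entropy = 10/27 * 0.38 + 1/27 * 1.03 + 6/27 * 0.95 + 10/27 * 1.48
= 0.9381
chi = 1.62 - 0.9381
= 0.6819

0.6819


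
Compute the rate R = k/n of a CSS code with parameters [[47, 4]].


Code rate R = k/n
= 4/47
= 0.0851

0.0851


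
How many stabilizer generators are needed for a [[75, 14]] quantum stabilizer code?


For an [[n,k]] stabilizer code:
Number of stabilizer generators = n - k
= 75 - 14
= 61

61


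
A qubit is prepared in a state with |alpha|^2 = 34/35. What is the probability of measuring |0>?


|alpha|^2 = 34/35 = 0.9714
|beta|^2 = 1 - 34/35 = 1/35 = 0.0286
P(|0>) = |alpha|^2 = 0.9714

0.9714


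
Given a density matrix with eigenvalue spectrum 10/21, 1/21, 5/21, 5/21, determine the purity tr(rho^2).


tr(rho^2) = sum of eigenvalues squared
= (10/21)^2 + (1/21)^2 + (5/21)^2 + (5/21)^2
= (100 + 1 + 25 + 25) / 441
= 151/441
= 0.3424

0.3424


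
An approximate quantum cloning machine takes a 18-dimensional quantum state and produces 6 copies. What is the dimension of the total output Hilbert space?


Output space = H^(tensor 6) where dim(H) = 18
dim = 18^6
= 324 (after 2 factors)
= 5832 (after 3 factors)
= 104976 (after 4 factors)
= 1889568 (after 5 factors)
= 34012224 (after 6 factors)
= 34012224

34012224


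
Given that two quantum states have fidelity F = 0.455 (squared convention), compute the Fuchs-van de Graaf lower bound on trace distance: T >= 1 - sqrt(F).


Fuchs-van de Graaf (squared-fidelity convention): 1 - sqrt(F) <= T <= sqrt(1 - F).
Lower bound: T >= 1 - sqrt(F)
sqrt(F) = sqrt(0.455) = 0.6745
T >= 1 - 0.6745
T >= 0.3255

0.3255


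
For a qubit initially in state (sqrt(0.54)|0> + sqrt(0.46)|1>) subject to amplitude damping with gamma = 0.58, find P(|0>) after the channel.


For amplitude damping with parameter gamma on state sqrt(a)|0> + sqrt(b)|1>:
alpha^2 = 0.54, beta^2 = 0.46
P(|0>) = alpha^2 + gamma * beta^2
= 0.54 + 0.58 * 0.46
= 0.54 + 0.2668
= 0.8068

0.8068


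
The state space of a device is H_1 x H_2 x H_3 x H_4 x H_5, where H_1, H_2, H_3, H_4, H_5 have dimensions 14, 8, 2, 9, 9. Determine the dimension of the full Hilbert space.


dim(H_1 x H_2 x H_3 x H_4 x H_5) = 14 * 8 * 2 * 9 * 9
= 112 * 2 * 9 * 9
= 224 * 9 * 9
= 2016 * 9
= 18144

18144


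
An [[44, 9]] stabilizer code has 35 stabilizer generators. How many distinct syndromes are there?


Each stabilizer generator gives a binary (+1 or -1) measurement outcome.
With 35 independent generators:
Total syndromes = 2^35
= 34359738368

34359738368


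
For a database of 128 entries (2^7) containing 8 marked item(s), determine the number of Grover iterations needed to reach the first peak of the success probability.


After j Grover iterations the success probability is P(j) = sin^2((2j+1)*theta), where sin(theta) = sqrt(k/N).
N = 2^7 = 128, k = 8
sin(theta) = sqrt(k/N) = 0.25
theta = arcsin(sqrt(k/N)) = 0.2526802551 rad
P(j) reaches its first maximum when (2j+1)*theta is as close as possible to pi/2, i.e. j = round(pi/(4*theta) - 1/2).
pi/(4*theta) - 1/2 = 2.6083
(For comparison, the common estimate pi/4 * sqrt(N/k) = 3.1416; the exact maximiser is used here.)
Optimal iterations = 3

3


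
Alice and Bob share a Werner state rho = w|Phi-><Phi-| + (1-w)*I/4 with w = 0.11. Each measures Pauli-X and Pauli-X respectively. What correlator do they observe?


|Phi-> = (|00> - |11>)/sqrt(2)
For the pure Bell state, <X_A X_B> = -1 (Bell-state Pauli correlator).
The maximally-mixed part I/4 has tr(I/4 * P tensor P) = 0 for any traceless Pauli P.
So <X_A X_B>_rho = w * (-1) + (1 - w) * 0
= 0.11 * (-1)
= -0.1100

-0.1100


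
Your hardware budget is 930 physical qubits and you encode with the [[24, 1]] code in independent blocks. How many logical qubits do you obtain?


Each code block uses 24 physical qubits for 1 logical qubit(s).
Number of complete blocks = floor(930 / 24) = 38
Logical qubits = 38 * 1
= 38

38
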